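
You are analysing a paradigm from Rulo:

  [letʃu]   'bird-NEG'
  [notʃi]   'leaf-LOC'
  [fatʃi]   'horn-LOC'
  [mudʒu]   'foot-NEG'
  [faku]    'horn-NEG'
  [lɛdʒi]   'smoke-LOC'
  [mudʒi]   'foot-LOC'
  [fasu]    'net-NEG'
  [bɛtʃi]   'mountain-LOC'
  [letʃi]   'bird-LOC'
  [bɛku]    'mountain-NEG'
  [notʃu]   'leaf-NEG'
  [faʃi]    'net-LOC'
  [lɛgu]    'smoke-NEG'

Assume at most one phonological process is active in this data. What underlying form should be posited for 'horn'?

The root 'horn' surfaces as [faku] and [fatʃi], with a stem-final [k] ~ [tʃ] alternation.
If /tʃ/ were underlying and a rule turned it into [k] before the NEG suffix, 'bird' would also alternate; but it has [tʃ] in both [letʃu] and [letʃi].
The alternation reflects palatalization before a front vowel: /k/, /g/ and /s/ become palato-alveolar [tʃ], [dʒ] and [ʃ] before a front vowel. /k/ is underlying.
The underlying form of 'horn' is therefore /fak/.

/fak/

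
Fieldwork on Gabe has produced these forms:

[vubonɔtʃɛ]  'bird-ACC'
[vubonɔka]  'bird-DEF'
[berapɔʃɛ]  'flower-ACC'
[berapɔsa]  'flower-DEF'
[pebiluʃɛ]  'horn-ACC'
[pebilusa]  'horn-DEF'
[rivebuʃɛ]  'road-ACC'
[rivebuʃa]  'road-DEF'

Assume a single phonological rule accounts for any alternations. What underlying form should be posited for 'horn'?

/pebilus/

The root 'horn' surfaces as [pebiluʃɛ] and [pebilusa], with a stem-final [ʃ] ~ [s] alternation.
If /ʃ/ were underlying and a rule turned it into [s] before the DEF suffix, 'road' would also alternate; but it has [ʃ] in both [rivebuʃɛ] and [rivebuʃa].
Therefore /s/ is basic and [ʃ] is derived by palatalization before a front vowel (/k/ and /s/ become palato-alveolar [tʃ] and [ʃ] before a front vowel).
Hence 'horn' is /pebilus/ underlyingly.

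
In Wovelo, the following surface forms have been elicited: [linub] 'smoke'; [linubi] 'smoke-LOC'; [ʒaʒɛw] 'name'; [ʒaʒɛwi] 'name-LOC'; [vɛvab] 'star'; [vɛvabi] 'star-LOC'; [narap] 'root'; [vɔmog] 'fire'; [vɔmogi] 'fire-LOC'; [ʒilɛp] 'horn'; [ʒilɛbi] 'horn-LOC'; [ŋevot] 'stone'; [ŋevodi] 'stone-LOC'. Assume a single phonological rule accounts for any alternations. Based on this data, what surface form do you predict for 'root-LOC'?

[narabi]

In [ʒilɛp] and [ʒilɛbi] the final segment of 'horn' alternates: [p] ~ [b].
Compare 'star', with invariant [b] in [vɛvab] and [vɛvabi]: an analysis with underlying /b/ and a rule producing [p] in isolation would wrongly predict alternation here too.
The underlying segment must be /p/; voiceless stops become voiced between vowels, yielding [b] there.
The one attested form of 'root', [narap], shows underlying /narap/. Applying the same rule between vowels gives [narabi].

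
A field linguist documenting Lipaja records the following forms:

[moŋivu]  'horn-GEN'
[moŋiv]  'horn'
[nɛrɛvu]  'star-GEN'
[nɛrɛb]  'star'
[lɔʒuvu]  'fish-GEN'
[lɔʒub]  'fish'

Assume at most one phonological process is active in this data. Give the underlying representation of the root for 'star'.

/nɛrɛb/

In [nɛrɛvu] and [nɛrɛb] the final segment of 'star' alternates: [v] ~ [b].
The stem 'horn' ([moŋivu], [moŋiv]) shows [v] unchanged in both environments, so [v] cannot be basic with [b] derived in isolation.
So /b/ is underlying, and a rule of intervocalic spirantization — voiced stops become fricatives between vowels — gives [v].
So 'star' = /nɛrɛb/.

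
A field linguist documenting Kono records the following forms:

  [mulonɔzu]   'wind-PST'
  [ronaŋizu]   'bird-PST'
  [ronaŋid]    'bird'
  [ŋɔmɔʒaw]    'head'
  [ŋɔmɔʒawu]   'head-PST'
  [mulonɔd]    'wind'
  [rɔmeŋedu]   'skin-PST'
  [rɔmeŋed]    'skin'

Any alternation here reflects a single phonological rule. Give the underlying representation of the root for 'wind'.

'wind' shows [z] ~ [d] at the end of the stem ([mulonɔzu] vs [mulonɔd]).
But 'skin' keeps [d] in both environments ([rɔmeŋedu], [rɔmeŋed]), so there is no rule changing /d/ to [z] before the PST suffix.
Therefore /z/ is basic and [d] is derived by word-final hardening (voiced fricatives become stops word-finally).

/mulonɔz/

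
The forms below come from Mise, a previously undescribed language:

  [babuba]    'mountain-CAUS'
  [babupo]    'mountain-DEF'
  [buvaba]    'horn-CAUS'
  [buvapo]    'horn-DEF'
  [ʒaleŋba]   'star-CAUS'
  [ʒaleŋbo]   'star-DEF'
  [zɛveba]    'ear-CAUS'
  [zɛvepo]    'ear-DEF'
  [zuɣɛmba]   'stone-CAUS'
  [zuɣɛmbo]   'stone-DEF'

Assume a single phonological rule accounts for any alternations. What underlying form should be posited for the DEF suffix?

The DEF morpheme has two allomorphs, [-bo] and [-po].
The CAUS suffix, which begins with [b], is invariant after every stem; so [b] is not altered by any rule here.
The DEF suffix is therefore /-po/ underlyingly, with post-nasal voicing: voiceless stops become voiced after a nasal.

/-po/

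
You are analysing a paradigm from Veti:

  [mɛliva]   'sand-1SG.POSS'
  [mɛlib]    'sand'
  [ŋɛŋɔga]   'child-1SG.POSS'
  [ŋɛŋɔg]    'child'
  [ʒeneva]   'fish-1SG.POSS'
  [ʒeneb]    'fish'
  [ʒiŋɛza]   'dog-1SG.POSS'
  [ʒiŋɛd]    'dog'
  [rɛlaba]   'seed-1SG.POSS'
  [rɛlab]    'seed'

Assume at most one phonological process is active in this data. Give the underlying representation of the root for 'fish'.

'fish' shows [v] ~ [b] at the end of the stem ([ʒeneva] vs [ʒeneb]).
If /b/ were underlying and a rule turned it into [v] before the 1SG.POSS suffix, 'seed' would also alternate; but it has [b] in both [rɛlaba] and [rɛlab].
Therefore /v/ is basic and [b] is derived by word-final hardening (voiced fricatives become stops word-finally).

/ʒenev/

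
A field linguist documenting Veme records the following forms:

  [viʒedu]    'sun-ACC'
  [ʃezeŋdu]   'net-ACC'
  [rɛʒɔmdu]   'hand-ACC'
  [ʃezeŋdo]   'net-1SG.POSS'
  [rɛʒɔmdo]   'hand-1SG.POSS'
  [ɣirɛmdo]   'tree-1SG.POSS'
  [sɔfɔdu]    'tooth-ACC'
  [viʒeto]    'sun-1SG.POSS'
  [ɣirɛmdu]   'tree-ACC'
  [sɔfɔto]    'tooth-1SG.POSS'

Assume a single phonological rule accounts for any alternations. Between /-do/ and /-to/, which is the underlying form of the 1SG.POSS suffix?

The 1SG.POSS morpheme has two allomorphs, [-do] and [-to].
By contrast the ACC suffix keeps its initial [d] throughout — that segment must be underlying.
So the underlying form is /-to/, and voiceless stops become voiced after a nasal.

/-to/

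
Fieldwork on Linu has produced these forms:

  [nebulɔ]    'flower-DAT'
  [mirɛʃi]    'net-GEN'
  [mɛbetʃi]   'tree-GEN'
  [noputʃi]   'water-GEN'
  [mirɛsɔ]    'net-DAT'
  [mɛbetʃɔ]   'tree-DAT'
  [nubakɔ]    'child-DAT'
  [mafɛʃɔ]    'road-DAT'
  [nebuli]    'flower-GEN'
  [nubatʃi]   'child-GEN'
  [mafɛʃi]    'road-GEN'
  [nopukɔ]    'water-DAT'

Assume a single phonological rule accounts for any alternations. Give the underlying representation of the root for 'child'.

/nubak/

'child' shows [k] ~ [tʃ] at the end of the stem ([nubakɔ] vs [nubatʃi]).
The stem 'tree' ([mɛbetʃɔ], [mɛbetʃi]) shows [tʃ] unchanged in both environments, so [tʃ] cannot be basic with [k] derived before the DAT suffix.
Therefore /k/ is basic and [tʃ] is derived by palatalization before a front vowel (/k/ and /s/ become palato-alveolar [tʃ] and [ʃ] before a front vowel).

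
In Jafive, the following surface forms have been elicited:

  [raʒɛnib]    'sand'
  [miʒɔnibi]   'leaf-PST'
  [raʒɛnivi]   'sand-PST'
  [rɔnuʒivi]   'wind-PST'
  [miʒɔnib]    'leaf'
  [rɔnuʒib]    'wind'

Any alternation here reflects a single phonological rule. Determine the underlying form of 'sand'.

/raʒɛniv/

In [raʒɛnib] and [raʒɛnivi] the final segment of 'sand' alternates: [b] ~ [v].
If /b/ were underlying and a rule turned it into [v] before the PST suffix, 'leaf' would also alternate; but it has [b] in both [miʒɔnib] and [miʒɔnibi].
The alternation reflects word-final hardening: voiced fricatives become stops word-finally. /v/ is underlying.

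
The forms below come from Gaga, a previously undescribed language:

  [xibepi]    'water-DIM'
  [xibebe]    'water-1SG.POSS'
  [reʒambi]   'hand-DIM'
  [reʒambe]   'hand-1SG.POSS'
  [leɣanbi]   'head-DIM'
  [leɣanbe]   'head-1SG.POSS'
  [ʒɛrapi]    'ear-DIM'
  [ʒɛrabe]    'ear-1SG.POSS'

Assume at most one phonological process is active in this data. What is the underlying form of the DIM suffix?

/-pi/

The DIM suffix surfaces as [-bi] and [-pi], depending on the final segment of the stem.
The 1SG.POSS suffix, which begins with [b], is invariant after every stem; so [b] is not altered by any rule here.
So the underlying form is /-pi/, and voiceless stops become voiced after a nasal.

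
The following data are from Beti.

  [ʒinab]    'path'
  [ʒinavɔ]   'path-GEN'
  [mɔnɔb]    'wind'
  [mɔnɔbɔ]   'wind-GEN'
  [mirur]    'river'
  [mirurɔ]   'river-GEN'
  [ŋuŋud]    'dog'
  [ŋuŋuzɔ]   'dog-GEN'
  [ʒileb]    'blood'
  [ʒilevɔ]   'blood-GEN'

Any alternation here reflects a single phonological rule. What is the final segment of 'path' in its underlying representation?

/v/

The root 'path' surfaces as [ʒinab] and [ʒinavɔ], with a stem-final [b] ~ [v] alternation.
If /b/ were underlying and a rule turned it into [v] before the GEN suffix, 'wind' would also alternate; but it has [b] in both [mɔnɔb] and [mɔnɔbɔ].
The underlying segment must be /v/; voiced fricatives become stops word-finally, yielding [b] there.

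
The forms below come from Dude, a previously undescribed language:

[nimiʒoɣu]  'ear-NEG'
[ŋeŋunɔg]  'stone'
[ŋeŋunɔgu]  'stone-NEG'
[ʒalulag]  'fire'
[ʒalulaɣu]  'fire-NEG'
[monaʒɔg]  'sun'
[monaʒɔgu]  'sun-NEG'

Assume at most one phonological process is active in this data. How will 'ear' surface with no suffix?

In [ʒalulag] and [ʒalulaɣu] the final segment of 'fire' alternates: [g] ~ [ɣ].
If /g/ were underlying and a rule turned it into [ɣ] before the NEG suffix, 'sun' would also alternate; but it has [g] in both [monaʒɔg] and [monaʒɔgu].
The alternation reflects word-final hardening: voiced fricatives become stops word-finally. /ɣ/ is underlying.
The one attested form of 'ear', [nimiʒoɣu], shows underlying /nimiʒoɣ/. Applying the same rule word-finally gives [nimiʒog].

[nimiʒog]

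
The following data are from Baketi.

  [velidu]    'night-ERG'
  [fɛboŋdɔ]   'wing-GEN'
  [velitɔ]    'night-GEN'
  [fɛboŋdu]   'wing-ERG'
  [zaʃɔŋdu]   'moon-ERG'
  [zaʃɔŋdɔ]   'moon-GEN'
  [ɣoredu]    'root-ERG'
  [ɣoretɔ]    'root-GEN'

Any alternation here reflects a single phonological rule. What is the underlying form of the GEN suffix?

The GEN suffix surfaces as [-dɔ] and [-tɔ], depending on the final segment of the stem.
The ERG suffix, which begins with [d], is invariant after every stem; so [d] is not altered by any rule here.
So the underlying form is /-tɔ/, and voiceless stops become voiced after a nasal.

/-tɔ/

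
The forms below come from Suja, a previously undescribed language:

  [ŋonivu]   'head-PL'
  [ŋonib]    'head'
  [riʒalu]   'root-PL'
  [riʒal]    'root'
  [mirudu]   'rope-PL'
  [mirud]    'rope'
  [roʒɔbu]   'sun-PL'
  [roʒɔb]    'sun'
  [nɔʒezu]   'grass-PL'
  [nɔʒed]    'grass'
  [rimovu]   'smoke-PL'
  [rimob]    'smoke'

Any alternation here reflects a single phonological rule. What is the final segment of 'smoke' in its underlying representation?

The root 'smoke' surfaces as [rimovu] and [rimob], with a stem-final [v] ~ [b] alternation.
Compare 'sun', with invariant [b] in [roʒɔbu] and [roʒɔb]: an analysis with underlying /b/ and a rule producing [v] before the PL suffix would wrongly predict alternation here too.
The alternation reflects word-final hardening: voiced fricatives become stops word-finally. /v/ is underlying.

/v/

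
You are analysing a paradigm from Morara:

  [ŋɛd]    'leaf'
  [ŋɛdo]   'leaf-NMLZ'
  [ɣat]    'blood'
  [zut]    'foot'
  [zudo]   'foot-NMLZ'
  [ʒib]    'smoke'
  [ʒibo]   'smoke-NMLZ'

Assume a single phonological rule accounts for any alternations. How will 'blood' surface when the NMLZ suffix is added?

'foot' shows [t] ~ [d] at the end of the stem ([zut] vs [zudo]).
If /d/ were underlying and a rule turned it into [t] in isolation, 'leaf' would also alternate; but it has [d] in both [ŋɛd] and [ŋɛdo].
The underlying segment must be /t/; voiceless stops become voiced between vowels, yielding [d] there.
The one attested form of 'blood', [ɣat], shows underlying /ɣat/. Applying the same rule between vowels gives [ɣado].

[ɣado]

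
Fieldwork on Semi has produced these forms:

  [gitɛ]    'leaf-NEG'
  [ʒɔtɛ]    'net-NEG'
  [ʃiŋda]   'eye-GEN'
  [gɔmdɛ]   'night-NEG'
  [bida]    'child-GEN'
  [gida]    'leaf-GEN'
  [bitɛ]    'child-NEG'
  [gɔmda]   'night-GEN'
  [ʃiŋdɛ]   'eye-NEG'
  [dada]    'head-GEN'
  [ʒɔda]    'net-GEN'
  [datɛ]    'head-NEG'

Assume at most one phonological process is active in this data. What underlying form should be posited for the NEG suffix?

The NEG morpheme has two allomorphs, [-dɛ] and [-tɛ].
The GEN suffix, which begins with [d], is invariant after every stem; so [d] is not altered by any rule here.
So the underlying form is /-tɛ/, and voiceless stops become voiced after a nasal.

/-tɛ/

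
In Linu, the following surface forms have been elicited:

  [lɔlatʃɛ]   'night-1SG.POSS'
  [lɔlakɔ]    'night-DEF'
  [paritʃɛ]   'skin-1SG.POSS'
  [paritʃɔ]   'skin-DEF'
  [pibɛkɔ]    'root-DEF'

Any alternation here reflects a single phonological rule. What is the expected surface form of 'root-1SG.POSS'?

The stem for 'night' ends in [tʃ] in [lɔlatʃɛ] but [k] in [lɔlakɔ].
The stem 'skin' ([paritʃɛ], [paritʃɔ]) shows [tʃ] unchanged in both environments, so [tʃ] cannot be basic with [k] derived before the DEF suffix.
The underlying segment must be /k/; /k/ becomes palato-alveolar [tʃ] before a front vowel, yielding [tʃ] there.
From [pibɛkɔ] the stem 'root' is /pibɛk/; before a front vowel this yields [pibɛtʃɛ].

[pibɛtʃɛ]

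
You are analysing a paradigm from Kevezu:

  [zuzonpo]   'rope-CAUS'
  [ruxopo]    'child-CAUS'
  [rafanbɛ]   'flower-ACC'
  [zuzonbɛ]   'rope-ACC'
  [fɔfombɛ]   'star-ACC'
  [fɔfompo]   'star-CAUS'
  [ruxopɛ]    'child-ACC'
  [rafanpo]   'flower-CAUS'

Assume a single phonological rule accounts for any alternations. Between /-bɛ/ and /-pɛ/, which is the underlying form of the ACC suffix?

/-bɛ/

The ACC suffix surfaces as [-bɛ] and [-pɛ], depending on the final segment of the stem.
By contrast the CAUS suffix keeps its initial [p] throughout — that segment must be underlying.
So the underlying form is /-bɛ/, and voiced stops become voiceless after a vowel.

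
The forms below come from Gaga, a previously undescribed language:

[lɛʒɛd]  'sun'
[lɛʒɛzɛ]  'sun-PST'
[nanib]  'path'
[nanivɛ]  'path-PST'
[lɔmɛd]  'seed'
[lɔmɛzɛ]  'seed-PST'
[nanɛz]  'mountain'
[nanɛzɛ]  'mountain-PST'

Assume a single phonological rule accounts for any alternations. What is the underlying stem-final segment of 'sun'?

/d/

'sun' shows [d] ~ [z] at the end of the stem ([lɛʒɛd] vs [lɛʒɛzɛ]).
If /z/ were underlying and a rule turned it into [d] in isolation, 'mountain' would also alternate; but it has [z] in both [nanɛz] and [nanɛzɛ].
The underlying segment must be /d/; voiced stops become fricatives between vowels, yielding [z] there.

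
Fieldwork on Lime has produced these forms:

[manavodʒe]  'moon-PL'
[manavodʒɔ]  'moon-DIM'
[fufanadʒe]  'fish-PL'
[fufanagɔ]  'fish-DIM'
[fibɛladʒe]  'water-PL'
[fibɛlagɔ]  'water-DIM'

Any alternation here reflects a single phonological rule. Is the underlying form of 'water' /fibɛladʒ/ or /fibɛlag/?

The stem for 'water' ends in [dʒ] in [fibɛladʒe] but [g] in [fibɛlagɔ].
If /dʒ/ were underlying and a rule turned it into [g] before the DIM suffix, 'moon' would also alternate; but it has [dʒ] in both [manavodʒe] and [manavodʒɔ].
Therefore /g/ is basic and [dʒ] is derived by palatalization before a front vowel (/g/ becomes palato-alveolar [dʒ] before a front vowel).

/fibɛlag/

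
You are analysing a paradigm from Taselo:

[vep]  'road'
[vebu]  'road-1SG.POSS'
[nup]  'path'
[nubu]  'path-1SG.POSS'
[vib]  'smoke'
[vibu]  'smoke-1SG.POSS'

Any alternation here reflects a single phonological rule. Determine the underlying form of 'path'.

/nup/

In [nup] and [nubu] the final segment of 'path' alternates: [p] ~ [b].
Compare 'smoke', with invariant [b] in [vib] and [vibu]: an analysis with underlying /b/ and a rule producing [p] in isolation would wrongly predict alternation here too.
The underlying segment must be /p/; voiceless stops become voiced between vowels, yielding [b] there.
Hence 'path' is /nup/ underlyingly.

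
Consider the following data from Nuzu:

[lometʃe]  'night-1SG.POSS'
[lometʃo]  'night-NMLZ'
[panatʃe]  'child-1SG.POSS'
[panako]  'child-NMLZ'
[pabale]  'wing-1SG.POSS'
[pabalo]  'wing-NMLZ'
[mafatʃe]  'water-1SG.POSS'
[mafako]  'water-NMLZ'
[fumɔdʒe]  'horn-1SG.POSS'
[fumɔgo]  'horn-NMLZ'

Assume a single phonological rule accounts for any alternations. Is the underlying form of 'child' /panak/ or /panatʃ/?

The stem for 'child' ends in [tʃ] in [panatʃe] but [k] in [panako].
The stem 'night' ([lometʃe], [lometʃo]) shows [tʃ] unchanged in both environments, so [tʃ] cannot be basic with [k] derived before the NMLZ suffix.
Therefore /k/ is basic and [tʃ] is derived by palatalization before a front vowel (/k/ and /g/ become palato-alveolar [tʃ] and [dʒ] before a front vowel).

/panak/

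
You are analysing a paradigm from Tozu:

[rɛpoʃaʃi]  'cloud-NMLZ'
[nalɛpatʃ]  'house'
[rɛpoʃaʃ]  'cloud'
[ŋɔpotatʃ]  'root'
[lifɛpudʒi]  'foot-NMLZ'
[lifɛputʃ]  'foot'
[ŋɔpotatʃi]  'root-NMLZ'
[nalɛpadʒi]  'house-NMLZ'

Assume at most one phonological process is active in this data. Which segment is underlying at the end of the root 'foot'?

/dʒ/

The stem for 'foot' ends in [tʃ] in [lifɛputʃ] but [dʒ] in [lifɛpudʒi].
The stem 'root' ([ŋɔpotatʃ], [ŋɔpotatʃi]) shows [tʃ] unchanged in both environments, so [tʃ] cannot be basic with [dʒ] derived before the NMLZ suffix.
So /dʒ/ is underlying, and a rule of word-final obstruent devoicing — voiced obstruents become voiceless word-finally — gives [tʃ].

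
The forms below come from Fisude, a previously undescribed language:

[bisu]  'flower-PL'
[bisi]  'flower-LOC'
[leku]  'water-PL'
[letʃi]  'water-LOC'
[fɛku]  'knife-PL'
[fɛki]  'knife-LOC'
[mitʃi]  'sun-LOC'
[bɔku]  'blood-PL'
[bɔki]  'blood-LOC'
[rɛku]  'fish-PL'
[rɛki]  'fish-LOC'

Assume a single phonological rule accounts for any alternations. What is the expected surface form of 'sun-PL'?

In [leku] and [letʃi] the final segment of 'water' alternates: [k] ~ [tʃ].
But 'fish' keeps [k] in both environments ([rɛku], [rɛki]), so there is no rule changing /k/ to [tʃ] before the LOC suffix.
So /tʃ/ is underlying, and a rule of depalatalization — palato-alveolar /tʃ/ becomes [k] when no front vowel follows — gives [k].
From [mitʃi] the stem 'sun' is /mitʃ/; when no front vowel follows this yields [miku].

[miku]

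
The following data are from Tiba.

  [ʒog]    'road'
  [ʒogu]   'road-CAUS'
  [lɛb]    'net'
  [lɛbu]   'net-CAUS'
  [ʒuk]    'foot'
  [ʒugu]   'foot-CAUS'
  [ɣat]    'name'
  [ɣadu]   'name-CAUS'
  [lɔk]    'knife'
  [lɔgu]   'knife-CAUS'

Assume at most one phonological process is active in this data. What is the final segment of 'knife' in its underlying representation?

/k/

The stem for 'knife' ends in [k] in [lɔk] but [g] in [lɔgu].
If /g/ were underlying and a rule turned it into [k] in isolation, 'road' would also alternate; but it has [g] in both [ʒog] and [ʒogu].
The underlying segment must be /k/; voiceless stops become voiced between vowels, yielding [g] there.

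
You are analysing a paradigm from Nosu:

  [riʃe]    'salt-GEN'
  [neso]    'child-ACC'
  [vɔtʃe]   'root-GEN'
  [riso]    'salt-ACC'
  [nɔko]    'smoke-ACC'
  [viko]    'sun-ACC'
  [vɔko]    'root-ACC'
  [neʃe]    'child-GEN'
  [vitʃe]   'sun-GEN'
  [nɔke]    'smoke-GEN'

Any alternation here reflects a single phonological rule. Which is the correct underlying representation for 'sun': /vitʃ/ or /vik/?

The stem for 'sun' ends in [tʃ] in [vitʃe] but [k] in [viko].
The stem 'smoke' ([nɔke], [nɔko]) shows [k] unchanged in both environments, so [k] cannot be basic with [tʃ] derived before the GEN suffix.
Therefore /tʃ/ is basic and [k] is derived by depalatalization (palato-alveolar /tʃ/ and /ʃ/ become [k] and [s] when no front vowel follows).

/vitʃ/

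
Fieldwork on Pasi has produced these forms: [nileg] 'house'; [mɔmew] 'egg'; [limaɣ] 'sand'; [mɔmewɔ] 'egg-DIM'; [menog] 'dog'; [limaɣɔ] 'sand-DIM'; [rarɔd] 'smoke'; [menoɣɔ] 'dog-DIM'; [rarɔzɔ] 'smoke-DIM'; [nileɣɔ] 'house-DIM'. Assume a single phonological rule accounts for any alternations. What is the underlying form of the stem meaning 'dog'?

In [menoɣɔ] and [menog] the final segment of 'dog' alternates: [ɣ] ~ [g].
The stem 'sand' ([limaɣɔ], [limaɣ]) shows [ɣ] unchanged in both environments, so [ɣ] cannot be basic with [g] derived in isolation.
Therefore /g/ is basic and [ɣ] is derived by intervocalic spirantization (voiced stops become fricatives between vowels).

/menog/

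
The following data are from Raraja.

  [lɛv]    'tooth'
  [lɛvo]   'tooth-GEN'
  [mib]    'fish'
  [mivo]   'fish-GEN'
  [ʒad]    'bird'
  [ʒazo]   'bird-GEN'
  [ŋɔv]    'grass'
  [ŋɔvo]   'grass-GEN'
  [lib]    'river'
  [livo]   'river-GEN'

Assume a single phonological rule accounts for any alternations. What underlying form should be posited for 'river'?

/lib/

The stem for 'river' ends in [b] in [lib] but [v] in [livo].
But 'grass' keeps [v] in both environments ([ŋɔv], [ŋɔvo]), so there is no rule changing /v/ to [b] in isolation.
Therefore /b/ is basic and [v] is derived by intervocalic spirantization (voiced stops become fricatives between vowels).
Hence 'river' is /lib/ underlyingly.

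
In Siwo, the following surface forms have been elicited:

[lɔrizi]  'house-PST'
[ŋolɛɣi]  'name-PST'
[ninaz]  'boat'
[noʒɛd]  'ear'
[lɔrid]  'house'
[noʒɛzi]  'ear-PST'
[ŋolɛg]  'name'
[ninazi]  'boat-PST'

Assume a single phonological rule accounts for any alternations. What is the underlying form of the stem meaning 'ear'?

'ear' shows [d] ~ [z] at the end of the stem ([noʒɛd] vs [noʒɛzi]).
Compare 'boat', with invariant [z] in [ninaz] and [ninazi]: an analysis with underlying /z/ and a rule producing [d] in isolation would wrongly predict alternation here too.
The underlying segment must be /d/; voiced stops become fricatives between vowels, yielding [z] there.

/noʒɛd/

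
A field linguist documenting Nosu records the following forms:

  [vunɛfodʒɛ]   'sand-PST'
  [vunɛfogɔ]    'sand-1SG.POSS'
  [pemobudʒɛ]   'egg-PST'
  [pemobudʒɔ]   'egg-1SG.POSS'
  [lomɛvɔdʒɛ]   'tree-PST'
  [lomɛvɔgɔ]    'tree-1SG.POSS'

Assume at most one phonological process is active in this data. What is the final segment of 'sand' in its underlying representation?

'sand' shows [dʒ] ~ [g] at the end of the stem ([vunɛfodʒɛ] vs [vunɛfogɔ]).
The stem 'egg' ([pemobudʒɛ], [pemobudʒɔ]) shows [dʒ] unchanged in both environments, so [dʒ] cannot be basic with [g] derived before the 1SG.POSS suffix.
The alternation reflects palatalization before a front vowel: /g/ becomes palato-alveolar [dʒ] before a front vowel. /g/ is underlying.

/g/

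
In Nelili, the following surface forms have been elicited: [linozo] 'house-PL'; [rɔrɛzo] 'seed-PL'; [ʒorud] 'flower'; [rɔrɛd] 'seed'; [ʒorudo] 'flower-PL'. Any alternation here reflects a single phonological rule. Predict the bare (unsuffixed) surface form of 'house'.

The root 'seed' surfaces as [rɔrɛzo] and [rɔrɛd], with a stem-final [z] ~ [d] alternation.
But 'flower' keeps [d] in both environments ([ʒorudo], [ʒorud]), so there is no rule changing /d/ to [z] before the PL suffix.
The underlying segment must be /z/; voiced fricatives become stops word-finally, yielding [d] there.
The one attested form of 'house', [linozo], shows underlying /linoz/. Applying the same rule word-finally gives [linod].

[linod]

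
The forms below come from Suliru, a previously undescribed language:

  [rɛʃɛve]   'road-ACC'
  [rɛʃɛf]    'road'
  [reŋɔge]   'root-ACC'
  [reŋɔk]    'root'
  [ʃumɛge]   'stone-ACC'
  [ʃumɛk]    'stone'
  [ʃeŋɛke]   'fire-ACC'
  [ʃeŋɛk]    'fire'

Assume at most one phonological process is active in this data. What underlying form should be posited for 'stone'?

The root 'stone' surfaces as [ʃumɛge] and [ʃumɛk], with a stem-final [g] ~ [k] alternation.
Compare 'fire', with invariant [k] in [ʃeŋɛke] and [ʃeŋɛk]: an analysis with underlying /k/ and a rule producing [g] before the ACC suffix would wrongly predict alternation here too.
So /g/ is underlying, and a rule of word-final obstruent devoicing — voiced obstruents become voiceless word-finally — gives [k].
The underlying form of 'stone' is therefore /ʃumɛg/.

/ʃumɛg/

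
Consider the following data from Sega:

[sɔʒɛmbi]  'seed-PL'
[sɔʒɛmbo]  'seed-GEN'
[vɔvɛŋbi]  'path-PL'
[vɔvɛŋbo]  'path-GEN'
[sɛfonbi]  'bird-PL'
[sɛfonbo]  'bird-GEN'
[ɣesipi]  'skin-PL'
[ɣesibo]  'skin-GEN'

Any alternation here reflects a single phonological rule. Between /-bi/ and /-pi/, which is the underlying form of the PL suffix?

/-pi/

The PL morpheme has two allomorphs, [-bi] and [-pi].
The GEN suffix, which begins with [b], is invariant after every stem; so [b] is not altered by any rule here.
So the underlying form is /-pi/, and voiceless stops become voiced after a nasal.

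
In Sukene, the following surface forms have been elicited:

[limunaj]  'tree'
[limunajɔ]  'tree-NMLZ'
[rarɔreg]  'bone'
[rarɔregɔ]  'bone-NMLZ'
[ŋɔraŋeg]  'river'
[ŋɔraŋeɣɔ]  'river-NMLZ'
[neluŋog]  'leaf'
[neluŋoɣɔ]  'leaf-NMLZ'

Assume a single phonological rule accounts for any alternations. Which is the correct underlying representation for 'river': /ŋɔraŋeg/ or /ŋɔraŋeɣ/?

/ŋɔraŋeɣ/

The stem for 'river' ends in [g] in [ŋɔraŋeg] but [ɣ] in [ŋɔraŋeɣɔ].
Compare 'bone', with invariant [g] in [rarɔreg] and [rarɔregɔ]: an analysis with underlying /g/ and a rule producing [ɣ] before the NMLZ suffix would wrongly predict alternation here too.
Therefore /ɣ/ is basic and [g] is derived by word-final hardening (voiced fricatives become stops word-finally).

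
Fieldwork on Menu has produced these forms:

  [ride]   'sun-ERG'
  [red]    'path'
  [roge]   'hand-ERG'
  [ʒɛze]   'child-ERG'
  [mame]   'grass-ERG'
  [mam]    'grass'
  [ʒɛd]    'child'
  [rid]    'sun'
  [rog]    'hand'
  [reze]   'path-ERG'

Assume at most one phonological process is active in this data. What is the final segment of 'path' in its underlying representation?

The stem for 'path' ends in [d] in [red] but [z] in [reze].
The stem 'sun' ([rid], [ride]) shows [d] unchanged in both environments, so [d] cannot be basic with [z] derived before the ERG suffix.
Therefore /z/ is basic and [d] is derived by word-final hardening (voiced fricatives become stops word-finally).

/z/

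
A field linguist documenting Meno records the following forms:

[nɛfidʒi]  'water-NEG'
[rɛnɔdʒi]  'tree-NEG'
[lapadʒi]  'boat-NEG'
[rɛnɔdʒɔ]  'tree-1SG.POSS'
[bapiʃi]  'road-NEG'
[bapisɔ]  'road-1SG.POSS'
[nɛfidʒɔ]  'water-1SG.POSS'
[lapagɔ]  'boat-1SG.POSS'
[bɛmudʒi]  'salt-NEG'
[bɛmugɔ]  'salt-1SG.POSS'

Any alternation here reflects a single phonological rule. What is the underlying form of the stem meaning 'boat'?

In [lapagɔ] and [lapadʒi] the final segment of 'boat' alternates: [g] ~ [dʒ].
If /dʒ/ were underlying and a rule turned it into [g] before the 1SG.POSS suffix, 'tree' would also alternate; but it has [dʒ] in both [rɛnɔdʒɔ] and [rɛnɔdʒi].
The underlying segment must be /g/; /g/ and /s/ become palato-alveolar [dʒ] and [ʃ] before a front vowel, yielding [dʒ] there.
The underlying form of 'boat' is therefore /lapag/.

/lapag/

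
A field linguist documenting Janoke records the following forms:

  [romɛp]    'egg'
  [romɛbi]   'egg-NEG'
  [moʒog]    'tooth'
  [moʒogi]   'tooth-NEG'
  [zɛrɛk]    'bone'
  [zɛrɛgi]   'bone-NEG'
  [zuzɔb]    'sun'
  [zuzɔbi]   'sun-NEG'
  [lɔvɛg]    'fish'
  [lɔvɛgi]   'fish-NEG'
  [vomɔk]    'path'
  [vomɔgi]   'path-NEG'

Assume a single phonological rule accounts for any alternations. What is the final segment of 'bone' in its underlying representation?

/k/

The root 'bone' surfaces as [zɛrɛk] and [zɛrɛgi], with a stem-final [k] ~ [g] alternation.
But 'tooth' keeps [g] in both environments ([moʒog], [moʒogi]), so there is no rule changing /g/ to [k] in isolation.
Therefore /k/ is basic and [g] is derived by intervocalic voicing (voiceless stops become voiced between vowels).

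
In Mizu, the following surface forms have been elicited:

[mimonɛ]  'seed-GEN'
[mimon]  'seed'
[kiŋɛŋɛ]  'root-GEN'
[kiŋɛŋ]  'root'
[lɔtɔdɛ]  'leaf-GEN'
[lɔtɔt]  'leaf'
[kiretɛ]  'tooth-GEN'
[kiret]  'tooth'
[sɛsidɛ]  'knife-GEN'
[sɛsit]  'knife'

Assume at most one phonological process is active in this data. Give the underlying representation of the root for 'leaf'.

In [lɔtɔdɛ] and [lɔtɔt] the final segment of 'leaf' alternates: [d] ~ [t].
The stem 'tooth' ([kiretɛ], [kiret]) shows [t] unchanged in both environments, so [t] cannot be basic with [d] derived before the GEN suffix.
So /d/ is underlying, and a rule of word-final obstruent devoicing — voiced obstruents become voiceless word-finally — gives [t].

/lɔtɔd/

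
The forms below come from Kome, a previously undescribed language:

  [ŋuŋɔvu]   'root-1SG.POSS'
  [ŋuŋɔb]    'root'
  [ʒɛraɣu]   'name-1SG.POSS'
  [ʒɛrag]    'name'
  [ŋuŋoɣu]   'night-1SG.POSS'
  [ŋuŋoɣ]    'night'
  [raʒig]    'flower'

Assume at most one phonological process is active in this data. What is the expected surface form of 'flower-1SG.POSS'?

[raʒiɣu]

The root 'name' surfaces as [ʒɛraɣu] and [ʒɛrag], with a stem-final [ɣ] ~ [g] alternation.
Compare 'night', with invariant [ɣ] in [ŋuŋoɣu] and [ŋuŋoɣ]: an analysis with underlying /ɣ/ and a rule producing [g] in isolation would wrongly predict alternation here too.
Therefore /g/ is basic and [ɣ] is derived by intervocalic spirantization (voiced stops become fricatives between vowels).
The one attested form of 'flower', [raʒig], shows underlying /raʒig/. Applying the same rule between vowels gives [raʒiɣu].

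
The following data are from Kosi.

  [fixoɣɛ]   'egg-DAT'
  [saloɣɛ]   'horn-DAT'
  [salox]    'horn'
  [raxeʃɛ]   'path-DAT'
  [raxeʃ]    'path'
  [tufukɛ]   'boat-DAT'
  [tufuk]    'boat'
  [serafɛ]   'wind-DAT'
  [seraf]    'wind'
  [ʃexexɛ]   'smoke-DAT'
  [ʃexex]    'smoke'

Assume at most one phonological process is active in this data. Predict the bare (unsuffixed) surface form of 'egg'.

The stem for 'horn' ends in [ɣ] in [saloɣɛ] but [x] in [salox].
The stem 'smoke' ([ʃexexɛ], [ʃexex]) shows [x] unchanged in both environments, so [x] cannot be basic with [ɣ] derived before the DAT suffix.
So /ɣ/ is underlying, and a rule of word-final obstruent devoicing — voiced obstruents become voiceless word-finally — gives [x].
The one attested form of 'egg', [fixoɣɛ], shows underlying /fixoɣ/. Applying the same rule word-finally gives [fixox].

[fixox]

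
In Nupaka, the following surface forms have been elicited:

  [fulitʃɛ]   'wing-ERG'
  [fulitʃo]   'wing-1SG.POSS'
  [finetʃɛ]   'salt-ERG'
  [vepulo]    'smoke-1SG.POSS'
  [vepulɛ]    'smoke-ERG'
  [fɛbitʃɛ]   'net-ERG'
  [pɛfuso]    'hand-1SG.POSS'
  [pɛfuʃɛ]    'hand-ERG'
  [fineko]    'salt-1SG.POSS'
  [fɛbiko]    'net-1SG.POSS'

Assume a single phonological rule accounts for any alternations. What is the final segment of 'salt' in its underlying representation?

The root 'salt' surfaces as [fineko] and [finetʃɛ], with a stem-final [k] ~ [tʃ] alternation.
If /tʃ/ were underlying and a rule turned it into [k] before the 1SG.POSS suffix, 'wing' would also alternate; but it has [tʃ] in both [fulitʃo] and [fulitʃɛ].
The underlying segment must be /k/; /k/ and /s/ become palato-alveolar [tʃ] and [ʃ] before a front vowel, yielding [tʃ] there.

/k/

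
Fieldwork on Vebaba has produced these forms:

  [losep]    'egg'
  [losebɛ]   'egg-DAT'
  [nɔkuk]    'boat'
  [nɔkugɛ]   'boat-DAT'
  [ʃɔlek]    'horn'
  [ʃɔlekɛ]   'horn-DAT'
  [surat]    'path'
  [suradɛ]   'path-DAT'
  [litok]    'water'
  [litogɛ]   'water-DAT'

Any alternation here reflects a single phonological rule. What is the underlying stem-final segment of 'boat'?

/g/

The stem for 'boat' ends in [k] in [nɔkuk] but [g] in [nɔkugɛ].
Compare 'horn', with invariant [k] in [ʃɔlek] and [ʃɔlekɛ]: an analysis with underlying /k/ and a rule producing [g] before the DAT suffix would wrongly predict alternation here too.
The alternation reflects word-final obstruent devoicing: voiced obstruents become voiceless word-finally. /g/ is underlying.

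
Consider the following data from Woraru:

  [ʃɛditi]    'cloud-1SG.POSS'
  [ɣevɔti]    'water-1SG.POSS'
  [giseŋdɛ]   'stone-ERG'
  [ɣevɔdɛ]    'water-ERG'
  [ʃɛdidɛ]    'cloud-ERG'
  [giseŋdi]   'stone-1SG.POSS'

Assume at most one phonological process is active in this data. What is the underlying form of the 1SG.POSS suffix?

The 1SG.POSS suffix surfaces as [-di] and [-ti], depending on the final segment of the stem.
The ERG suffix, which begins with [d], is invariant after every stem; so [d] is not altered by any rule here.
The 1SG.POSS suffix is therefore /-ti/ underlyingly, with post-nasal voicing: voiceless stops become voiced after a nasal.

/-ti/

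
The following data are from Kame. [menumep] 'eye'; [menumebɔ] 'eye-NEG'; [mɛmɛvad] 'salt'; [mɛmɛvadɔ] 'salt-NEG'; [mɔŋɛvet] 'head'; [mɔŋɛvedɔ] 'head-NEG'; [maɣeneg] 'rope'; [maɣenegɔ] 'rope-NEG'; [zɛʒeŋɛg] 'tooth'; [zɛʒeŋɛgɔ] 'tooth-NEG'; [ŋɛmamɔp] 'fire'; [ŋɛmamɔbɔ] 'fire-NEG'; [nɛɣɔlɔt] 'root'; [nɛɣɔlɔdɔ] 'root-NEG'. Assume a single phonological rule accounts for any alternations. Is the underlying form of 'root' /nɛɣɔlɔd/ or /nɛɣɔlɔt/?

/nɛɣɔlɔt/

In [nɛɣɔlɔt] and [nɛɣɔlɔdɔ] the final segment of 'root' alternates: [t] ~ [d].
The stem 'salt' ([mɛmɛvad], [mɛmɛvadɔ]) shows [d] unchanged in both environments, so [d] cannot be basic with [t] derived in isolation.
So /t/ is underlying, and a rule of intervocalic voicing — voiceless stops become voiced between vowels — gives [d].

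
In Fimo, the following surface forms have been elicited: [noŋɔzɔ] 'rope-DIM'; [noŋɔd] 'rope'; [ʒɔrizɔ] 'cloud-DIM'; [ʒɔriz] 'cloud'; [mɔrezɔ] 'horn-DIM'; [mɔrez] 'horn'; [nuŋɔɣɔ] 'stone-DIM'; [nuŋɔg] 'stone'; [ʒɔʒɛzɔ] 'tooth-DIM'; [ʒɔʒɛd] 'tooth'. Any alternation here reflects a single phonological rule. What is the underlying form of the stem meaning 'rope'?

/noŋɔd/

In [noŋɔzɔ] and [noŋɔd] the final segment of 'rope' alternates: [z] ~ [d].
But 'cloud' keeps [z] in both environments ([ʒɔrizɔ], [ʒɔriz]), so there is no rule changing /z/ to [d] in isolation.
The alternation reflects intervocalic spirantization: voiced stops become fricatives between vowels. /d/ is underlying.
So 'rope' = /noŋɔd/.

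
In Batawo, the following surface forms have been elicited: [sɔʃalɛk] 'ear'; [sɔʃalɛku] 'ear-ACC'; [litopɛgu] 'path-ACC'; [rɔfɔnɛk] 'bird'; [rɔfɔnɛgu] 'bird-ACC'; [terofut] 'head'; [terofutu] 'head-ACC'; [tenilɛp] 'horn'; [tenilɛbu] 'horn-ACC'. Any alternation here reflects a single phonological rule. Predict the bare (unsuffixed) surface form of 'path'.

[litopɛk]

In [rɔfɔnɛk] and [rɔfɔnɛgu] the final segment of 'bird' alternates: [k] ~ [g].
Compare 'ear', with invariant [k] in [sɔʃalɛk] and [sɔʃalɛku]: an analysis with underlying /k/ and a rule producing [g] before the ACC suffix would wrongly predict alternation here too.
Therefore /g/ is basic and [k] is derived by word-final obstruent devoicing (voiced obstruents become voiceless word-finally).
The one attested form of 'path', [litopɛgu], shows underlying /litopɛg/. Applying the same rule word-finally gives [litopɛk].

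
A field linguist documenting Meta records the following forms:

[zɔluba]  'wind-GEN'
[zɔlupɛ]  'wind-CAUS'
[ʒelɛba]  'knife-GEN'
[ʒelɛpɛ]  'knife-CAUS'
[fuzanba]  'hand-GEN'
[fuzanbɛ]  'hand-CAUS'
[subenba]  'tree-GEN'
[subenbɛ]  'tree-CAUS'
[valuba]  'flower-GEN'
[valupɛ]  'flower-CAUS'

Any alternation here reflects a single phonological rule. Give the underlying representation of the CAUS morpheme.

/-pɛ/

The CAUS morpheme has two allomorphs, [-bɛ] and [-pɛ].
By contrast the GEN suffix keeps its initial [b] throughout — that segment must be underlying.
The CAUS suffix is therefore /-pɛ/ underlyingly, with post-nasal voicing: voiceless stops become voiced after a nasal.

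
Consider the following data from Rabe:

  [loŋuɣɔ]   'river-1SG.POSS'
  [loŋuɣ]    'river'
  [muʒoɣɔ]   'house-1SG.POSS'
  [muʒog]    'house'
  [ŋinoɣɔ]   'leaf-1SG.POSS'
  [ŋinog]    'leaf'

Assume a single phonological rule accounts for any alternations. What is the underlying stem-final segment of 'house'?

The stem for 'house' ends in [ɣ] in [muʒoɣɔ] but [g] in [muʒog].
But 'river' keeps [ɣ] in both environments ([loŋuɣɔ], [loŋuɣ]), so there is no rule changing /ɣ/ to [g] in isolation.
The alternation reflects intervocalic spirantization: voiced stops become fricatives between vowels. /g/ is underlying.

/g/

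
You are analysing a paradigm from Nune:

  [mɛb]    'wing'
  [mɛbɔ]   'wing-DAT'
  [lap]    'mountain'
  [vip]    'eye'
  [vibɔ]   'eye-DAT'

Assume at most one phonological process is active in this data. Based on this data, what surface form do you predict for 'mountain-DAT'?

[labɔ]

In [vip] and [vibɔ] the final segment of 'eye' alternates: [p] ~ [b].
Compare 'wing', with invariant [b] in [mɛb] and [mɛbɔ]: an analysis with underlying /b/ and a rule producing [p] in isolation would wrongly predict alternation here too.
The underlying segment must be /p/; voiceless stops become voiced between vowels, yielding [b] there.
The one attested form of 'mountain', [lap], shows underlying /lap/. Applying the same rule between vowels gives [labɔ].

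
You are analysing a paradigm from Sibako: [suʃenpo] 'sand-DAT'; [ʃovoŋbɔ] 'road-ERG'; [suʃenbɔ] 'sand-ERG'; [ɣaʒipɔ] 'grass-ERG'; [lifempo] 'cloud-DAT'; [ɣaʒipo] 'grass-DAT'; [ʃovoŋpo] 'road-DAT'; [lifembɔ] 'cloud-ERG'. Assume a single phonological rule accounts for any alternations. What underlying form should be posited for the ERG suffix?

The ERG morpheme has two allomorphs, [-bɔ] and [-pɔ].
The DAT suffix, which begins with [p], is invariant after every stem; so [p] is not altered by any rule here.
The ERG suffix is therefore /-bɔ/ underlyingly, with post-vocalic devoicing: voiced stops become voiceless after a vowel.

/-bɔ/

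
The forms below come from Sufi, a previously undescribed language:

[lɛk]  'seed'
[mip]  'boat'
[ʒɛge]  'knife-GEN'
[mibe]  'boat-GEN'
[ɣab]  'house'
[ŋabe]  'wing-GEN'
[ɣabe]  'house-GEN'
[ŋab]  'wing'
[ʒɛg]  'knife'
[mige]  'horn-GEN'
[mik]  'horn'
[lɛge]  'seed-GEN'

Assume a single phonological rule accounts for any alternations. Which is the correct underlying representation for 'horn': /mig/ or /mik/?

The root 'horn' surfaces as [mige] and [mik], with a stem-final [g] ~ [k] alternation.
If /g/ were underlying and a rule turned it into [k] in isolation, 'knife' would also alternate; but it has [g] in both [ʒɛge] and [ʒɛg].
So /k/ is underlying, and a rule of intervocalic voicing — voiceless stops become voiced between vowels — gives [g].

/mik/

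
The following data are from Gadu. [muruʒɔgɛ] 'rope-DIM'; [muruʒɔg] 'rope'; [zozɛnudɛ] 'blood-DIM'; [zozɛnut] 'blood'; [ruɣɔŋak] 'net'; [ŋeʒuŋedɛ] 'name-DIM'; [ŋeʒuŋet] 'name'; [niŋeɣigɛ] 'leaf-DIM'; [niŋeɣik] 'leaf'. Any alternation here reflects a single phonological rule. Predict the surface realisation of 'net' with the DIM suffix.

In [niŋeɣigɛ] and [niŋeɣik] the final segment of 'leaf' alternates: [g] ~ [k].
If /g/ were underlying and a rule turned it into [k] in isolation, 'rope' would also alternate; but it has [g] in both [muruʒɔgɛ] and [muruʒɔg].
Therefore /k/ is basic and [g] is derived by intervocalic voicing (voiceless stops become voiced between vowels).
From [ruɣɔŋak] the stem 'net' is /ruɣɔŋak/; between vowels this yields [ruɣɔŋagɛ].

[ruɣɔŋagɛ]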